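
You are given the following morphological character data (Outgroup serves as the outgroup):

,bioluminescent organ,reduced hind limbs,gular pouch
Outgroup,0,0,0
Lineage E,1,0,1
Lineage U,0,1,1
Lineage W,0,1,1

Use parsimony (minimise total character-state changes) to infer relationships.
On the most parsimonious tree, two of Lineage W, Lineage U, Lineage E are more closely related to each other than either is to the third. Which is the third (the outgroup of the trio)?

Lineage E

The outgroup has state '0' for every character, so '1' is the derived state throughout.
bioluminescent organ (derived state '1') is unique to Lineage E (autapomorphy; uninformative for grouping).
reduced hind limbs (derived state '1') is shared by Lineage U and Lineage W — a synapomorphy uniting that clade.
gular pouch (derived state '1') is shared by all ingroup taxa — unites the whole ingroup.
Most parsimonious ingroup topology: (Lineage E,(Lineage U,Lineage W)).
Lineage U and Lineage W share a more recent common ancestor with each other than either does with Lineage E, so Lineage E is the least closely related of the three.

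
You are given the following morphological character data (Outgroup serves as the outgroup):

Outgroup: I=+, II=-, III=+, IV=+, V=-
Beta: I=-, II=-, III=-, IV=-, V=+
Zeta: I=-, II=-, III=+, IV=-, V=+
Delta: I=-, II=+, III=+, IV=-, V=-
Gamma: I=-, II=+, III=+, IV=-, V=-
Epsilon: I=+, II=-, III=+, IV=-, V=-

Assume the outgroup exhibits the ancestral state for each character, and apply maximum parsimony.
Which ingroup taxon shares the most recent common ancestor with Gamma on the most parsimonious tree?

Delta

Character polarity is set by the outgroup: the derived state is whichever differs from the outgroup's state, so for I, III, IV the derived state is '-', and for the remaining characters it is '+'.
Only Beta, Delta, Gamma, and Zeta show the derived state '-' for I, supporting them as a clade.
Only Delta and Gamma show the derived state '+' for II, supporting them as a clade.
III (derived state '-') is unique to Beta (autapomorphy; uninformative for grouping).
IV (derived state '-') is shared by all ingroup taxa — unites the whole ingroup.
Only Beta and Zeta show the derived state '+' for V, supporting them as a clade.
Most parsimonious ingroup topology: (((Beta,Zeta),(Delta,Gamma)),Epsilon).
Gamma and Delta form a cherry on this tree, so they are sister taxa.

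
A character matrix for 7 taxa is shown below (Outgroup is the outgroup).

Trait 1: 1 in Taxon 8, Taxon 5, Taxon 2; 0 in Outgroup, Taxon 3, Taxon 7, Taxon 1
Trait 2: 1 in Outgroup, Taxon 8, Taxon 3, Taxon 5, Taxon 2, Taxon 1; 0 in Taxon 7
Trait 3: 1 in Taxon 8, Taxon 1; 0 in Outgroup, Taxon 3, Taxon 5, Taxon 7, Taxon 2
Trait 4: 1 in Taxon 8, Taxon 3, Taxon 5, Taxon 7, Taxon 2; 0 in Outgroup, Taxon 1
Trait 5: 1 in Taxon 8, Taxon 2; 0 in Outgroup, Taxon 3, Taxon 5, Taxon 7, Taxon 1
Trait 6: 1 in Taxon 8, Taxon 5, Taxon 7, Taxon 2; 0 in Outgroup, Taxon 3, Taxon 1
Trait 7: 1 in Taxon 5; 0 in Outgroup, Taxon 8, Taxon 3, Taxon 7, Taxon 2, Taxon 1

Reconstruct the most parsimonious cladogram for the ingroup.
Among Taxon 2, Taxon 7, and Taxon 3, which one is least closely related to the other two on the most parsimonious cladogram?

Taxon 3

Character polarity is set by the outgroup: the derived state is whichever differs from the outgroup's state, so for Trait 2 the derived state is '0', and for the remaining characters it is '1'.
Only Taxon 2, Taxon 5, and Taxon 8 show the derived state '1' for Trait 1, supporting them as a clade.
Trait 2: derived state '0' in Taxon 7 only — an autapomorphy, so it tells us nothing about relationships among taxa.
Trait 3 groups Taxon 1 and Taxon 8, which is incompatible with the clades supported by the remaining characters; treating it as convergent (homoplasy) costs fewer steps than any alternative tree.
Only Taxon 2, Taxon 3, Taxon 5, Taxon 7, and Taxon 8 show the derived state '1' for Trait 4, supporting them as a clade.
Trait 5 (derived state '1') is shared by Taxon 2 and Taxon 8 — a synapomorphy uniting that clade.
Only Taxon 2, Taxon 5, Taxon 7, and Taxon 8 show the derived state '1' for Trait 6, supporting them as a clade.
Trait 7 (derived state '1') is unique to Taxon 5 (autapomorphy; uninformative for grouping).
Most parsimonious ingroup topology: (((((Taxon 8,Taxon 2),Taxon 5),Taxon 7),Taxon 3),Taxon 1).
Taxon 7 and Taxon 2 share a more recent common ancestor with each other than either does with Taxon 3, so Taxon 3 is the least closely related of the three.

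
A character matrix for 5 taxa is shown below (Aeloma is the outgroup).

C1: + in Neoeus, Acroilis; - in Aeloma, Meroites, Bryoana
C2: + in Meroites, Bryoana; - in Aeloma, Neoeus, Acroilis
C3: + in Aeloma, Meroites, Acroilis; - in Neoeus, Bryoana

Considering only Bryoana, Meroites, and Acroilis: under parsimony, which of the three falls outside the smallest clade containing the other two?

Acroilis

Character polarity is set by the outgroup: the derived state is whichever differs from the outgroup's state, so for C3 the derived state is '-', and for the remaining characters it is '+'.
C1 (derived state '+') is shared by Acroilis and Neoeus — a synapomorphy uniting that clade.
Only Bryoana and Meroites show the derived state '+' for C2, supporting them as a clade.
C3 groups Bryoana and Neoeus, which is incompatible with the clades supported by the remaining characters; treating it as convergent (homoplasy) costs fewer steps than any alternative tree.
Most parsimonious ingroup topology: ((Neoeus,Acroilis),(Meroites,Bryoana)).
Meroites and Bryoana share a more recent common ancestor with each other than either does with Acroilis, so Acroilis is the least closely related of the three.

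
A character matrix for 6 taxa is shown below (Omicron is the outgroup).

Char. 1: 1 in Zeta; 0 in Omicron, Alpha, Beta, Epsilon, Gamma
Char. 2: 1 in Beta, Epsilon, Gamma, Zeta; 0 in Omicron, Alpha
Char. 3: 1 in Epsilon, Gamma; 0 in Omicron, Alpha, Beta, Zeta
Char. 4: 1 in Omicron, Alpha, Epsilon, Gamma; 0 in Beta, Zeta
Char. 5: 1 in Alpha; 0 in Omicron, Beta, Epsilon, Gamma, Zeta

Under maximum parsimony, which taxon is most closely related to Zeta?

Beta

Character polarity is set by the outgroup: the derived state is whichever differs from the outgroup's state, so for Char. 4 the derived state is '0', and for the remaining characters it is '1'.
Char. 1: derived state '1' in Zeta only — an autapomorphy, so it tells us nothing about relationships among taxa.
Char. 2: derived state '1' in Beta, Epsilon, Gamma, and Zeta only — synapomorphy for {Beta, Epsilon, Gamma, Zeta}.
Char. 3 (derived state '1') is shared by Epsilon and Gamma — a synapomorphy uniting that clade.
Char. 4: derived state '0' in Beta and Zeta only — synapomorphy for {Beta, Zeta}.
Char. 5 (derived state '1') is unique to Alpha (autapomorphy; uninformative for grouping).
Most parsimonious ingroup topology: (Alpha,((Zeta,Beta),(Epsilon,Gamma))).
Zeta and Beta form a cherry on this tree, so they are sister taxa.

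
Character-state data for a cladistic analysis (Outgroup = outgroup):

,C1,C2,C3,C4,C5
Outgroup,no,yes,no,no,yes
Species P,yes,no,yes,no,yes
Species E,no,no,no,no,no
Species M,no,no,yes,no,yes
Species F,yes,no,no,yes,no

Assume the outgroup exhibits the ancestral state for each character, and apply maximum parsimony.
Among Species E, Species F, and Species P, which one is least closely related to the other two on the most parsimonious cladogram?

Species P

Character polarity is set by the outgroup: the derived state is whichever differs from the outgroup's state, so for C2, C5 the derived state is 'no', and for the remaining characters it is 'yes'.
C1 groups Species F and Species P, which is incompatible with the clades supported by the remaining characters; treating it as convergent (homoplasy) costs fewer steps than any alternative tree.
All ingroup taxa share the derived state 'no' for C2; it defines the ingroup but does not resolve relationships within it.
C3 (derived state 'yes') is shared by Species M and Species P — a synapomorphy uniting that clade.
C4: derived state 'yes' in Species F only — an autapomorphy, so it tells us nothing about relationships among taxa.
C5: derived state 'no' in Species E and Species F only — synapomorphy for {Species E, Species F}.
Most parsimonious ingroup topology: ((Species P,Species M),(Species E,Species F)).
Species E and Species F share a more recent common ancestor with each other than either does with Species P, so Species P is the least closely related of the three.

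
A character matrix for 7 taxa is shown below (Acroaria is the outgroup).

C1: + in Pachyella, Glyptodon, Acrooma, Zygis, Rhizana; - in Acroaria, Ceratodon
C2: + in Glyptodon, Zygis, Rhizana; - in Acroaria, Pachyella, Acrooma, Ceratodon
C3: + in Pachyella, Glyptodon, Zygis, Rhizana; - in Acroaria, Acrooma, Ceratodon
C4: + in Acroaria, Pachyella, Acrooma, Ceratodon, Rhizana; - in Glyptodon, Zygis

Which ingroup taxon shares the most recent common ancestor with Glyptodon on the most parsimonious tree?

Zygis

Character polarity is set by the outgroup: the derived state is whichever differs from the outgroup's state, so for C4 the derived state is '-', and for the remaining characters it is '+'.
C1 (derived state '+') is shared by Acrooma, Glyptodon, Pachyella, Rhizana, and Zygis — a synapomorphy uniting that clade.
Only Glyptodon, Rhizana, and Zygis show the derived state '+' for C2, supporting them as a clade.
Only Glyptodon, Pachyella, Rhizana, and Zygis show the derived state '+' for C3, supporting them as a clade.
C4: derived state '-' in Glyptodon and Zygis only — synapomorphy for {Glyptodon, Zygis}.
Most parsimonious ingroup topology: (((Pachyella,((Glyptodon,Zygis),Rhizana)),Acrooma),Ceratodon).
Glyptodon and Zygis form a cherry on this tree, so they are sister taxa.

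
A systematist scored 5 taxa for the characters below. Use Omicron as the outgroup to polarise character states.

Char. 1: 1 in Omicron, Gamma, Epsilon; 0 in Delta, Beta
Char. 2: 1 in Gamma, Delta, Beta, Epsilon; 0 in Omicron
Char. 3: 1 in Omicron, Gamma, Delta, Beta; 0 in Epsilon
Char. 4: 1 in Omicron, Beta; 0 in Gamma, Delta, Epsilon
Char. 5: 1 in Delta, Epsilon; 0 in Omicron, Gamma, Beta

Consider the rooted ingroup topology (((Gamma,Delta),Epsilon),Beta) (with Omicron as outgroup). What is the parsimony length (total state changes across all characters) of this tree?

7

Map each character onto (((Gamma,Delta),Epsilon),Beta) (rooted by Omicron) and count the minimum state changes it requires (Fitch parsimony):
Char. 1: 2; Char. 2: 1; Char. 3: 1; Char. 4: 1; Char. 5: 2.
Total tree length = 7.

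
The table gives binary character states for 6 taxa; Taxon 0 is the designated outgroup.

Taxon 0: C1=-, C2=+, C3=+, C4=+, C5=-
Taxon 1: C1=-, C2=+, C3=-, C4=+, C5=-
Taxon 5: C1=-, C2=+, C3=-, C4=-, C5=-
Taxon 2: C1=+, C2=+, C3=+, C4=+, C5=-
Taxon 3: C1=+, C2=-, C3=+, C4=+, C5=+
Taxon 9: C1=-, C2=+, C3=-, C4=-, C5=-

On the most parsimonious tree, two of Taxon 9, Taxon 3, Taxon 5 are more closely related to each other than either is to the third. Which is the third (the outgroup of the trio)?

Character polarity is set by the outgroup: the derived state is whichever differs from the outgroup's state, so for C2, C3, C4 the derived state is '-', and for the remaining characters it is '+'.
Only Taxon 2 and Taxon 3 show the derived state '+' for C1, supporting them as a clade.
C2: derived state '-' in Taxon 3 only — an autapomorphy, so it tells us nothing about relationships among taxa.
C3 (derived state '-') is shared by Taxon 1, Taxon 5, and Taxon 9 — a synapomorphy uniting that clade.
C4 (derived state '-') is shared by Taxon 5 and Taxon 9 — a synapomorphy uniting that clade.
C5 (derived state '+') is unique to Taxon 3 (autapomorphy; uninformative for grouping).
Most parsimonious ingroup topology: (((Taxon 9,Taxon 5),Taxon 1),(Taxon 3,Taxon 2)).
Taxon 9 and Taxon 5 share a more recent common ancestor with each other than either does with Taxon 3, so Taxon 3 is the least closely related of the three.

Taxon 3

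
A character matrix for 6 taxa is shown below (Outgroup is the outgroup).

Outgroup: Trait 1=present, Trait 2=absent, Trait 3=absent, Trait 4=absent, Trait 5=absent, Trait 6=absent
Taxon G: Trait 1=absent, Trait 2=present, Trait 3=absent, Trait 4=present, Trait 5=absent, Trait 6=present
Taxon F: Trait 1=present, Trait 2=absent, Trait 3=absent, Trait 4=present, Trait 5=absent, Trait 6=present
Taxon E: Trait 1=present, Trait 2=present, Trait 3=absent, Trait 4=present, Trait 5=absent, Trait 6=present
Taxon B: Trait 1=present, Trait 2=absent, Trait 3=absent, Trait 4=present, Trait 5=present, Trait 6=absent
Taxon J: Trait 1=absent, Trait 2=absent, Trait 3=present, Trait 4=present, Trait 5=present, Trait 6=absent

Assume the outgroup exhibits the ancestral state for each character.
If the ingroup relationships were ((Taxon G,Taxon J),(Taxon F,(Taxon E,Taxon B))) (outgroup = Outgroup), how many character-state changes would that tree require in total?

Map each character onto ((Taxon G,Taxon J),(Taxon F,(Taxon E,Taxon B))) (rooted by Outgroup) and count the minimum state changes it requires (Fitch parsimony):
Trait 1: 1; Trait 2: 2; Trait 3: 1; Trait 4: 1; Trait 5: 2; Trait 6: 3.
Total tree length = 10.

10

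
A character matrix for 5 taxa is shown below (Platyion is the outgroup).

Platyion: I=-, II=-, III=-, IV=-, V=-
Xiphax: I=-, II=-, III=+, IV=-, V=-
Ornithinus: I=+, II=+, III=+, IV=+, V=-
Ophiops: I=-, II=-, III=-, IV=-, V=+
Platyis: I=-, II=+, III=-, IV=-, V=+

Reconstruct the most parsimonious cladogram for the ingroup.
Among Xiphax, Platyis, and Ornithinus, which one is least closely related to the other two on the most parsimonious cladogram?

Platyis

The outgroup has state '-' for every character, so '+' is the derived state throughout.
I (derived state '+') is unique to Ornithinus (autapomorphy; uninformative for grouping).
II groups Ornithinus and Platyis, which is incompatible with the clades supported by the remaining characters; treating it as convergent (homoplasy) costs fewer steps than any alternative tree.
III (derived state '+') is shared by Ornithinus and Xiphax — a synapomorphy uniting that clade.
IV (derived state '+') is unique to Ornithinus (autapomorphy; uninformative for grouping).
V (derived state '+') is shared by Ophiops and Platyis — a synapomorphy uniting that clade.
Most parsimonious ingroup topology: ((Xiphax,Ornithinus),(Ophiops,Platyis)).
Ornithinus and Xiphax share a more recent common ancestor with each other than either does with Platyis, so Platyis is the least closely related of the three.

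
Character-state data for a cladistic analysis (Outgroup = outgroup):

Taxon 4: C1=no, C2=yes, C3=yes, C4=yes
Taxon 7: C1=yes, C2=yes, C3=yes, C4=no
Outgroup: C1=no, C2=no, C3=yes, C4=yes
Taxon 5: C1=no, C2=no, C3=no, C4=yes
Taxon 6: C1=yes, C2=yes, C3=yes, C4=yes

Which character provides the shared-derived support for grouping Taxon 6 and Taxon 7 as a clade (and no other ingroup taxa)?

C1

Character polarity is set by the outgroup: the derived state is whichever differs from the outgroup's state, so for C3, C4 the derived state is 'no', and for the remaining characters it is 'yes'.
C1 (derived state 'yes') is shared by Taxon 6 and Taxon 7 — a synapomorphy uniting that clade.
C2 (derived state 'yes') is shared by Taxon 4, Taxon 6, and Taxon 7 — a synapomorphy uniting that clade.
C3: derived state 'no' in Taxon 5 only — an autapomorphy, so it tells us nothing about relationships among taxa.
C4 (derived state 'no') is unique to Taxon 7 (autapomorphy; uninformative for grouping).
Most parsimonious ingroup topology: (Taxon 5,((Taxon 7,Taxon 6),Taxon 4)).
The clade {Taxon 6, Taxon 7} is supported by C1: its derived state 'yes' occurs in exactly those taxa and in no other taxon (including the outgroup).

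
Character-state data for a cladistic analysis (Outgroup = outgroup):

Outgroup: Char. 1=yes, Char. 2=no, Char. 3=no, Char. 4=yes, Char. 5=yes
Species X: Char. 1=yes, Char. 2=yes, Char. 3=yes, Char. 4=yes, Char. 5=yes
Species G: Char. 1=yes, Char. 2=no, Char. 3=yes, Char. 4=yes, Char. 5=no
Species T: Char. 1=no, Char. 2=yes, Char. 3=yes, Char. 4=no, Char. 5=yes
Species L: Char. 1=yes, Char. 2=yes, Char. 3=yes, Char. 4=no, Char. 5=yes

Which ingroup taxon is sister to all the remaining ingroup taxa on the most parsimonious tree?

Character polarity is set by the outgroup: the derived state is whichever differs from the outgroup's state, so for Char. 1, Char. 4, Char. 5 the derived state is 'no', and for the remaining characters it is 'yes'.
Char. 1 (derived state 'no') is unique to Species T (autapomorphy; uninformative for grouping).
Char. 2: derived state 'yes' in Species L, Species T, and Species X only — synapomorphy for {Species L, Species T, Species X}.
All ingroup taxa share the derived state 'yes' for Char. 3; it defines the ingroup but does not resolve relationships within it.
Char. 4: derived state 'no' in Species L and Species T only — synapomorphy for {Species L, Species T}.
Char. 5: derived state 'no' in Species G only — an autapomorphy, so it tells us nothing about relationships among taxa.
Most parsimonious ingroup topology: ((Species X,(Species T,Species L)),Species G).
Species G is sister to the clade containing all other ingroup taxa, so it is the earliest-diverging (most basal) ingroup lineage.

Species G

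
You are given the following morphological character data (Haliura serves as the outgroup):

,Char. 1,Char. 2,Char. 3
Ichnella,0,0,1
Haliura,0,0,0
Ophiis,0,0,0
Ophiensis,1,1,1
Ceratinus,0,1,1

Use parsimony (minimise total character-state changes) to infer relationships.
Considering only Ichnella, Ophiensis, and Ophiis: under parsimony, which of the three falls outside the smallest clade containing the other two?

Ophiis

The outgroup has state '0' for every character, so '1' is the derived state throughout.
Char. 1 (derived state '1') is unique to Ophiensis (autapomorphy; uninformative for grouping).
Only Ceratinus and Ophiensis show the derived state '1' for Char. 2, supporting them as a clade.
Only Ceratinus, Ichnella, and Ophiensis show the derived state '1' for Char. 3, supporting them as a clade.
Most parsimonious ingroup topology: (((Ceratinus,Ophiensis),Ichnella),Ophiis).
Ophiensis and Ichnella share a more recent common ancestor with each other than either does with Ophiis, so Ophiis is the least closely related of the three.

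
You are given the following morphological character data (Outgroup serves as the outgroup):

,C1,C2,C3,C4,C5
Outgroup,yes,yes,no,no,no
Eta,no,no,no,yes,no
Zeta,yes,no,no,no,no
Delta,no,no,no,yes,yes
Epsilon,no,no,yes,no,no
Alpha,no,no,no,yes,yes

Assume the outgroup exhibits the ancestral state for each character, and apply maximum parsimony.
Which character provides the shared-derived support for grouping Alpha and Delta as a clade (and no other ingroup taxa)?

C5

Character polarity is set by the outgroup: the derived state is whichever differs from the outgroup's state, so for C1, C2 the derived state is 'no', and for the remaining characters it is 'yes'.
Only Alpha, Delta, Epsilon, and Eta show the derived state 'no' for C1, supporting them as a clade.
C2 (derived state 'no') is shared by all ingroup taxa — unites the whole ingroup.
C3: derived state 'yes' in Epsilon only — an autapomorphy, so it tells us nothing about relationships among taxa.
C4: derived state 'yes' in Alpha, Delta, and Eta only — synapomorphy for {Alpha, Delta, Eta}.
Only Alpha and Delta show the derived state 'yes' for C5, supporting them as a clade.
Most parsimonious ingroup topology: (((Eta,(Delta,Alpha)),Epsilon),Zeta).
The clade {Alpha, Delta} is supported by C5: its derived state 'yes' occurs in exactly those taxa and in no other taxon (including the outgroup).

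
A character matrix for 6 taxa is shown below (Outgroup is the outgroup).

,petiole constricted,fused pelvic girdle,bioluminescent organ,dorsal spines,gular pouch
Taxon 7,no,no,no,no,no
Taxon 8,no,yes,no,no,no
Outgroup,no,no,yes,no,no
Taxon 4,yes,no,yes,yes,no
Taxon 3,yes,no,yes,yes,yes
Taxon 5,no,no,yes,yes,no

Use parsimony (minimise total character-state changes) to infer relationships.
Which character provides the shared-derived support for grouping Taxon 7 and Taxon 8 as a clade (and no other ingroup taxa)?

Character polarity is set by the outgroup: the derived state is whichever differs from the outgroup's state, so for bioluminescent organ the derived state is 'no', and for the remaining characters it is 'yes'.
Only Taxon 3 and Taxon 4 show the derived state 'yes' for petiole constricted, supporting them as a clade.
fused pelvic girdle: derived state 'yes' in Taxon 8 only — an autapomorphy, so it tells us nothing about relationships among taxa.
bioluminescent organ (derived state 'no') is shared by Taxon 7 and Taxon 8 — a synapomorphy uniting that clade.
Only Taxon 3, Taxon 4, and Taxon 5 show the derived state 'yes' for dorsal spines, supporting them as a clade.
gular pouch: derived state 'yes' in Taxon 3 only — an autapomorphy, so it tells us nothing about relationships among taxa.
Most parsimonious ingroup topology: ((Taxon 7,Taxon 8),((Taxon 4,Taxon 3),Taxon 5)).
The clade {Taxon 7, Taxon 8} is supported by bioluminescent organ: its derived state 'no' occurs in exactly those taxa and in no other taxon (including the outgroup).

bioluminescent organ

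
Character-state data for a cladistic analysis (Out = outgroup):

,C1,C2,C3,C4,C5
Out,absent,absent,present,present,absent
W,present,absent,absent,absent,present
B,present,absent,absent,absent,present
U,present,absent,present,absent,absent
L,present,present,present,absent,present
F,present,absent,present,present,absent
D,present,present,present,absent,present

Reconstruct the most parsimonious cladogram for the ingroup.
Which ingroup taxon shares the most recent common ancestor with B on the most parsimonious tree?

Character polarity is set by the outgroup: the derived state is whichever differs from the outgroup's state, so for C3, C4 the derived state is 'absent', and for the remaining characters it is 'present'.
C1 (derived state 'present') is shared by all ingroup taxa — unites the whole ingroup.
C2 (derived state 'present') is shared by D and L — a synapomorphy uniting that clade.
C3: derived state 'absent' in B and W only — synapomorphy for {B, W}.
C4 (derived state 'absent') is shared by B, D, L, U, and W — a synapomorphy uniting that clade.
Only B, D, L, and W show the derived state 'present' for C5, supporting them as a clade.
Most parsimonious ingroup topology: ((((W,B),(L,D)),U),F).
B and W form a cherry on this tree, so they are sister taxa.

W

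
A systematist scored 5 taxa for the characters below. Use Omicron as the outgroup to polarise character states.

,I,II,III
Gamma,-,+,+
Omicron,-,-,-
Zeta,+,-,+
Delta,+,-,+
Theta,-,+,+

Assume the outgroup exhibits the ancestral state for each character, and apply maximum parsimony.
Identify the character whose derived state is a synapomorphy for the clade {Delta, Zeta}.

The outgroup has state '-' for every character, so '+' is the derived state throughout.
I: derived state '+' in Delta and Zeta only — synapomorphy for {Delta, Zeta}.
Only Gamma and Theta show the derived state '+' for II, supporting them as a clade.
All ingroup taxa share the derived state '+' for III; it defines the ingroup but does not resolve relationships within it.
Most parsimonious ingroup topology: ((Theta,Gamma),(Zeta,Delta)).
The clade {Delta, Zeta} is supported by I: its derived state '+' occurs in exactly those taxa and in no other taxon (including the outgroup).

I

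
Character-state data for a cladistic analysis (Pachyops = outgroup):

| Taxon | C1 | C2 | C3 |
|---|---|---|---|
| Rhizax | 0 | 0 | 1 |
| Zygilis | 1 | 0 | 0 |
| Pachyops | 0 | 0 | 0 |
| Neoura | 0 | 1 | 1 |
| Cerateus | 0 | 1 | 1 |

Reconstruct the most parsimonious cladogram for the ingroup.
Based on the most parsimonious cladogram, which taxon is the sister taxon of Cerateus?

The outgroup has state '0' for every character, so '1' is the derived state throughout.
C1: derived state '1' in Zygilis only — an autapomorphy, so it tells us nothing about relationships among taxa.
C2: derived state '1' in Cerateus and Neoura only — synapomorphy for {Cerateus, Neoura}.
C3: derived state '1' in Cerateus, Neoura, and Rhizax only — synapomorphy for {Cerateus, Neoura, Rhizax}.
Most parsimonious ingroup topology: (Zygilis,((Neoura,Cerateus),Rhizax)).
Cerateus and Neoura form a cherry on this tree, so they are sister taxa.

Neoura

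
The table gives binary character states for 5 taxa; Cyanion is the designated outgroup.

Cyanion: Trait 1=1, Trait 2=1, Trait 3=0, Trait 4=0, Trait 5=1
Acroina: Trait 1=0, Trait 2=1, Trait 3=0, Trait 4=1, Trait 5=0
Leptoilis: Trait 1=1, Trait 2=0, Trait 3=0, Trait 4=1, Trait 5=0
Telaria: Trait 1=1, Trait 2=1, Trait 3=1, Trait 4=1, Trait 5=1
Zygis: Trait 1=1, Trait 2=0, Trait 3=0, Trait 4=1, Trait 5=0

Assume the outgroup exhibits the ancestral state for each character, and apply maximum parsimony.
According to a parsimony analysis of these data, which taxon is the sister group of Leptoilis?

Zygis

Character polarity is set by the outgroup: the derived state is whichever differs from the outgroup's state, so for Trait 1, Trait 2, Trait 5 the derived state is '0', and for the remaining characters it is '1'.
Trait 1: derived state '0' in Acroina only — an autapomorphy, so it tells us nothing about relationships among taxa.
Trait 2: derived state '0' in Leptoilis and Zygis only — synapomorphy for {Leptoilis, Zygis}.
Trait 3: derived state '1' in Telaria only — an autapomorphy, so it tells us nothing about relationships among taxa.
All ingroup taxa share the derived state '1' for Trait 4; it defines the ingroup but does not resolve relationships within it.
Trait 5 (derived state '0') is shared by Acroina, Leptoilis, and Zygis — a synapomorphy uniting that clade.
Most parsimonious ingroup topology: ((Acroina,(Leptoilis,Zygis)),Telaria).
Leptoilis and Zygis form a cherry on this tree, so they are sister taxa.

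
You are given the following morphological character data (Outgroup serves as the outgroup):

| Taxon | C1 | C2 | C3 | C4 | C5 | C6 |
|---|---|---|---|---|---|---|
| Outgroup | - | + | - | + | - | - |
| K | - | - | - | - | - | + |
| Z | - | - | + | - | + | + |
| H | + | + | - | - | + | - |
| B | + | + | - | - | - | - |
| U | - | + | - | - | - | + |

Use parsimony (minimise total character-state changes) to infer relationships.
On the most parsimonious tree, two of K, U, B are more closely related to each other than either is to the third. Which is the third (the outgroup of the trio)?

Character polarity is set by the outgroup: the derived state is whichever differs from the outgroup's state, so for C2, C4 the derived state is '-', and for the remaining characters it is '+'.
C1: derived state '+' in B and H only — synapomorphy for {B, H}.
C2 (derived state '-') is shared by K and Z — a synapomorphy uniting that clade.
C3 (derived state '+') is unique to Z (autapomorphy; uninformative for grouping).
C4 (derived state '-') is shared by all ingroup taxa — unites the whole ingroup.
C5 (state '+') occurs in H and Z but conflicts with the nesting implied by the other characters — most parsimoniously interpreted as homoplasy.
C6: derived state '+' in K, U, and Z only — synapomorphy for {K, U, Z}.
Most parsimonious ingroup topology: (((K,Z),U),(H,B)).
U and K share a more recent common ancestor with each other than either does with B, so B is the least closely related of the three.

B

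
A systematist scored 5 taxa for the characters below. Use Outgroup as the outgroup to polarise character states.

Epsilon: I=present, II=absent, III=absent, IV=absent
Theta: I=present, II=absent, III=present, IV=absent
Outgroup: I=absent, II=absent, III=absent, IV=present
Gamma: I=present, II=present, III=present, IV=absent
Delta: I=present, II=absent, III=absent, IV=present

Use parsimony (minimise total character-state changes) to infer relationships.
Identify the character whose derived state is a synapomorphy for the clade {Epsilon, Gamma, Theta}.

IV

Character polarity is set by the outgroup: the derived state is whichever differs from the outgroup's state, so for IV the derived state is 'absent', and for the remaining characters it is 'present'.
All ingroup taxa share the derived state 'present' for I; it defines the ingroup but does not resolve relationships within it.
II: derived state 'present' in Gamma only — an autapomorphy, so it tells us nothing about relationships among taxa.
III: derived state 'present' in Gamma and Theta only — synapomorphy for {Gamma, Theta}.
IV (derived state 'absent') is shared by Epsilon, Gamma, and Theta — a synapomorphy uniting that clade.
Most parsimonious ingroup topology: (((Theta,Gamma),Epsilon),Delta).
The clade {Epsilon, Gamma, Theta} is supported by IV: its derived state 'absent' occurs in exactly those taxa and in no other taxon (including the outgroup).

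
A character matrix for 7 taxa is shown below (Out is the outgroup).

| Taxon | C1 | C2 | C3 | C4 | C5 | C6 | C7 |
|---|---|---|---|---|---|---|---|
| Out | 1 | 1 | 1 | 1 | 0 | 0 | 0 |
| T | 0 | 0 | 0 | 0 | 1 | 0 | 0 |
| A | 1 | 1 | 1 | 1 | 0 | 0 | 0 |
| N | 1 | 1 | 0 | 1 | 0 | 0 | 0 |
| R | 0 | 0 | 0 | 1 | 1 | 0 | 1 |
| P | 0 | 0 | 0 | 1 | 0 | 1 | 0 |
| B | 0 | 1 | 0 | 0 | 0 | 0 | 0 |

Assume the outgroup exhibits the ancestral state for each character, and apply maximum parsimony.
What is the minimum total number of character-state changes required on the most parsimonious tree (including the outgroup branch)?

Character polarity is set by the outgroup: the derived state is whichever differs from the outgroup's state, so for C1, C2, C3, C4 the derived state is '0', and for the remaining characters it is '1'.
C1: derived state '0' in B, P, R, and T only — synapomorphy for {B, P, R, T}.
C2 (derived state '0') is shared by P, R, and T — a synapomorphy uniting that clade.
C3 (derived state '0') is shared by B, N, P, R, and T — a synapomorphy uniting that clade.
C4 groups B and T, which is incompatible with the clades supported by the remaining characters; treating it as convergent (homoplasy) costs fewer steps than any alternative tree.
C5 (derived state '1') is shared by R and T — a synapomorphy uniting that clade.
C6 (derived state '1') is unique to P (autapomorphy; uninformative for grouping).
C7 (derived state '1') is unique to R (autapomorphy; uninformative for grouping).
Most parsimonious ingroup topology: (((((T,R),P),B),N),A).
Changes per character on this tree: C1: 1; C2: 1; C3: 1; C4: 2; C5: 1; C6: 1; C7: 1.
Total = 8.

8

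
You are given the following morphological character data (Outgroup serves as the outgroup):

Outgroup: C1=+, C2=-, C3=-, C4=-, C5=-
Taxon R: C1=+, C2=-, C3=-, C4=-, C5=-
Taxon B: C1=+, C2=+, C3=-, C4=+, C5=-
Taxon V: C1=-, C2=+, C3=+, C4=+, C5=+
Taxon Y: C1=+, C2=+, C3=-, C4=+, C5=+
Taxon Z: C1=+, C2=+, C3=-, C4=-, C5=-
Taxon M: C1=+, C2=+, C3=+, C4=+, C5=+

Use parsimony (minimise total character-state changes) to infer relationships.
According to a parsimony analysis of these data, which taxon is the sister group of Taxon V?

Character polarity is set by the outgroup: the derived state is whichever differs from the outgroup's state, so for C1 the derived state is '-', and for the remaining characters it is '+'.
C1 (derived state '-') is unique to Taxon V (autapomorphy; uninformative for grouping).
C2 (derived state '+') is shared by Taxon B, Taxon M, Taxon V, Taxon Y, and Taxon Z — a synapomorphy uniting that clade.
Only Taxon M and Taxon V show the derived state '+' for C3, supporting them as a clade.
C4: derived state '+' in Taxon B, Taxon M, Taxon V, and Taxon Y only — synapomorphy for {Taxon B, Taxon M, Taxon V, Taxon Y}.
C5: derived state '+' in Taxon M, Taxon V, and Taxon Y only — synapomorphy for {Taxon M, Taxon V, Taxon Y}.
Most parsimonious ingroup topology: (Taxon R,((Taxon B,((Taxon V,Taxon M),Taxon Y)),Taxon Z)).
Taxon V and Taxon M form a cherry on this tree, so they are sister taxa.

Taxon M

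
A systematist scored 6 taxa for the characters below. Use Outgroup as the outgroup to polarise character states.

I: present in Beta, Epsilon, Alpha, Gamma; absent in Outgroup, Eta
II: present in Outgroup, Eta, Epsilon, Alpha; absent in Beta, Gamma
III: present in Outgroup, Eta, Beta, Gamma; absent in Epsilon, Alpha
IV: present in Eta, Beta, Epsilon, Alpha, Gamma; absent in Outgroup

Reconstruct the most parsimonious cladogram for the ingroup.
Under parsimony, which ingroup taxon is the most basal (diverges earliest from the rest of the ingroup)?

Character polarity is set by the outgroup: the derived state is whichever differs from the outgroup's state, so for II, III the derived state is 'absent', and for the remaining characters it is 'present'.
Only Alpha, Beta, Epsilon, and Gamma show the derived state 'present' for I, supporting them as a clade.
II (derived state 'absent') is shared by Beta and Gamma — a synapomorphy uniting that clade.
III: derived state 'absent' in Alpha and Epsilon only — synapomorphy for {Alpha, Epsilon}.
IV (derived state 'present') is shared by all ingroup taxa — unites the whole ingroup.
Most parsimonious ingroup topology: (Eta,((Beta,Gamma),(Epsilon,Alpha))).
Eta is sister to the clade containing all other ingroup taxa, so it is the earliest-diverging (most basal) ingroup lineage.

Eta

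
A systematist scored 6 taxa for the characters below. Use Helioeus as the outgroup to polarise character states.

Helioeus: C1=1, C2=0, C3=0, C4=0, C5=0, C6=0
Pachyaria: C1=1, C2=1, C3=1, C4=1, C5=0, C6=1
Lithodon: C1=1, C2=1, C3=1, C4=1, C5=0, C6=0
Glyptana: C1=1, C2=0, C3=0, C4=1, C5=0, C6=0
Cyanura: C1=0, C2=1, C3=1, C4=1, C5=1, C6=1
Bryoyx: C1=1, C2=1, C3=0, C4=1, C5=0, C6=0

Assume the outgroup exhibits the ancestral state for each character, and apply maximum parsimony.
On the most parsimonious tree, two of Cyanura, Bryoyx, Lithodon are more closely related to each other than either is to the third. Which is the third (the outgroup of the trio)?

Character polarity is set by the outgroup: the derived state is whichever differs from the outgroup's state, so for C1 the derived state is '0', and for the remaining characters it is '1'.
C1: derived state '0' in Cyanura only — an autapomorphy, so it tells us nothing about relationships among taxa.
C2 (derived state '1') is shared by Bryoyx, Cyanura, Lithodon, and Pachyaria — a synapomorphy uniting that clade.
C3: derived state '1' in Cyanura, Lithodon, and Pachyaria only — synapomorphy for {Cyanura, Lithodon, Pachyaria}.
All ingroup taxa share the derived state '1' for C4; it defines the ingroup but does not resolve relationships within it.
C5 (derived state '1') is unique to Cyanura (autapomorphy; uninformative for grouping).
Only Cyanura and Pachyaria show the derived state '1' for C6, supporting them as a clade.
Most parsimonious ingroup topology: ((((Pachyaria,Cyanura),Lithodon),Bryoyx),Glyptana).
Cyanura and Lithodon share a more recent common ancestor with each other than either does with Bryoyx, so Bryoyx is the least closely related of the three.

Bryoyx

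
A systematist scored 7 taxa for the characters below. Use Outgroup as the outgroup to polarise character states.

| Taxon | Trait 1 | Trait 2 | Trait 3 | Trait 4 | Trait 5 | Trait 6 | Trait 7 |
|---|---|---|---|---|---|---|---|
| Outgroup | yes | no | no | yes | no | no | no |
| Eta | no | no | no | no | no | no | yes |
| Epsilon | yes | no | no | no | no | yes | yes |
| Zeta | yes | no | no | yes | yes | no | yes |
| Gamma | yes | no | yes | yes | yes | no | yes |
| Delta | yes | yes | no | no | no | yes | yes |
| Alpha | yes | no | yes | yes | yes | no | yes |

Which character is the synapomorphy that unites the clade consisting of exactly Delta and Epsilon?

Character polarity is set by the outgroup: the derived state is whichever differs from the outgroup's state, so for Trait 1, Trait 4 the derived state is 'no', and for the remaining characters it is 'yes'.
Trait 1: derived state 'no' in Eta only — an autapomorphy, so it tells us nothing about relationships among taxa.
Trait 2 (derived state 'yes') is unique to Delta (autapomorphy; uninformative for grouping).
Only Alpha and Gamma show the derived state 'yes' for Trait 3, supporting them as a clade.
Trait 4 (derived state 'no') is shared by Delta, Epsilon, and Eta — a synapomorphy uniting that clade.
Trait 5: derived state 'yes' in Alpha, Gamma, and Zeta only — synapomorphy for {Alpha, Gamma, Zeta}.
Only Delta and Epsilon show the derived state 'yes' for Trait 6, supporting them as a clade.
Trait 7 (derived state 'yes') is shared by all ingroup taxa — unites the whole ingroup.
Most parsimonious ingroup topology: ((Eta,(Epsilon,Delta)),(Zeta,(Gamma,Alpha))).
The clade {Delta, Epsilon} is supported by Trait 6: its derived state 'yes' occurs in exactly those taxa and in no other taxon (including the outgroup).

Trait 6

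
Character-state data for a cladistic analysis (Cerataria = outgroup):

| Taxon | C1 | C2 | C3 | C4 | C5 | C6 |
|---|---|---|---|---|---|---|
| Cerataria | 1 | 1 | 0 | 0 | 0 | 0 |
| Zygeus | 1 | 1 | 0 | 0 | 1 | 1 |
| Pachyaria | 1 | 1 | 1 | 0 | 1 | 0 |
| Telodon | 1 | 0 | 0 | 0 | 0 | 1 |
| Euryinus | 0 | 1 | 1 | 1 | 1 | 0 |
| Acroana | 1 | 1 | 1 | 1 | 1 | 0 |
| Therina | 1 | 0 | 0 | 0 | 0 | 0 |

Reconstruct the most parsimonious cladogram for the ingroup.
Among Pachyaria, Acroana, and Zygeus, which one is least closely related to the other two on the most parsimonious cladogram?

Character polarity is set by the outgroup: the derived state is whichever differs from the outgroup's state, so for C1, C2 the derived state is '0', and for the remaining characters it is '1'.
C1: derived state '0' in Euryinus only — an autapomorphy, so it tells us nothing about relationships among taxa.
C2 (derived state '0') is shared by Telodon and Therina — a synapomorphy uniting that clade.
C3: derived state '1' in Acroana, Euryinus, and Pachyaria only — synapomorphy for {Acroana, Euryinus, Pachyaria}.
Only Acroana and Euryinus show the derived state '1' for C4, supporting them as a clade.
Only Acroana, Euryinus, Pachyaria, and Zygeus show the derived state '1' for C5, supporting them as a clade.
C6 groups Telodon and Zygeus, which is incompatible with the clades supported by the remaining characters; treating it as convergent (homoplasy) costs fewer steps than any alternative tree.
Most parsimonious ingroup topology: ((Zygeus,(Pachyaria,(Euryinus,Acroana))),(Telodon,Therina)).
Pachyaria and Acroana share a more recent common ancestor with each other than either does with Zygeus, so Zygeus is the least closely related of the three.

Zygeus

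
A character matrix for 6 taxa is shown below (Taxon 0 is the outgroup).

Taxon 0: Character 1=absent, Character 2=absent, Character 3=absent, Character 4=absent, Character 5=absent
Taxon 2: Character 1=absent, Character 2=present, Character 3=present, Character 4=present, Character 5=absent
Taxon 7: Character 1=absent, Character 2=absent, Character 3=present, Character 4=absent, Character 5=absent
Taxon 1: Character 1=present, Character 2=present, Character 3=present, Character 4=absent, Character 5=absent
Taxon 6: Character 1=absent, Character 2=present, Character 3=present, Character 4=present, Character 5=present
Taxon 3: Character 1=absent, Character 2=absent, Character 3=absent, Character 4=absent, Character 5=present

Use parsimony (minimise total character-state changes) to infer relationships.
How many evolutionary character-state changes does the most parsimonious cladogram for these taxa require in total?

6

The outgroup has state 'absent' for every character, so 'present' is the derived state throughout.
Character 1 (derived state 'present') is unique to Taxon 1 (autapomorphy; uninformative for grouping).
Character 2 (derived state 'present') is shared by Taxon 1, Taxon 2, and Taxon 6 — a synapomorphy uniting that clade.
Character 3: derived state 'present' in Taxon 1, Taxon 2, Taxon 6, and Taxon 7 only — synapomorphy for {Taxon 1, Taxon 2, Taxon 6, Taxon 7}.
Character 4 (derived state 'present') is shared by Taxon 2 and Taxon 6 — a synapomorphy uniting that clade.
Character 5 groups Taxon 3 and Taxon 6, which is incompatible with the clades supported by the remaining characters; treating it as convergent (homoplasy) costs fewer steps than any alternative tree.
Most parsimonious ingroup topology: ((((Taxon 2,Taxon 6),Taxon 1),Taxon 7),Taxon 3).
Changes per character on this tree: Character 1: 1; Character 2: 1; Character 3: 1; Character 4: 1; Character 5: 2.
Total = 6.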